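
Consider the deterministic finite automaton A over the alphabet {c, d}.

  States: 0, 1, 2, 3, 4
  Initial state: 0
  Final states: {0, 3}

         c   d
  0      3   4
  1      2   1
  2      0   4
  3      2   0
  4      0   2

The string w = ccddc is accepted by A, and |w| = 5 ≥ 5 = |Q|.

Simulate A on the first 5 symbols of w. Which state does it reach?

0

State sequence: 0 -c-> 3 -c-> 2 -d-> 4 -d-> 2 -c-> 0

After reading 5 characters, A is in state 0.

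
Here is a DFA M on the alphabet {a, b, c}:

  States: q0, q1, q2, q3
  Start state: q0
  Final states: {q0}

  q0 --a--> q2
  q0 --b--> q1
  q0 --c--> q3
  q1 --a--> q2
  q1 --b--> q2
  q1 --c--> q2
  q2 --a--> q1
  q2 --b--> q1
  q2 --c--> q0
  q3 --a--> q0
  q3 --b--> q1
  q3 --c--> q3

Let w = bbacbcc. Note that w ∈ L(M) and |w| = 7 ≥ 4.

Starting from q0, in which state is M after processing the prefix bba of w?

Run of M on the first 3 characters of w = b b a:
  step 0: q0  (start)
  step 1: q1  (read b: q0→q1)
  step 2: q2  (read b: q1→q2)
  step 3: q1  (read a: q2→q1)

After reading 3 characters, M is in state q1.
(This kind of state-tracing is the core of the pumping-lemma construction: with 4 states, pigeonhole forces a repeat within the first 4 steps.)

q1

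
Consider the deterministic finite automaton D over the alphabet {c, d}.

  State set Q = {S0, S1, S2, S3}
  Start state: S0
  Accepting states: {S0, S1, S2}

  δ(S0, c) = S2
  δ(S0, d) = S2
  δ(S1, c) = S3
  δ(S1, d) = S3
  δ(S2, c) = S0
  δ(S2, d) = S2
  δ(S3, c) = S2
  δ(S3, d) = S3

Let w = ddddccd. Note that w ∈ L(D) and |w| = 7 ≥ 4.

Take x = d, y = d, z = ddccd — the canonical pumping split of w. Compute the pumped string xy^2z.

xy^2z = d·d·d·ddccd = dddddccd.
Reading y = d takes D from S2 back to S2, so after x·y·y the machine is still in S2, and z then leads to the accepting state S2. Hence dddddccd ∈ L(D).

dddddccd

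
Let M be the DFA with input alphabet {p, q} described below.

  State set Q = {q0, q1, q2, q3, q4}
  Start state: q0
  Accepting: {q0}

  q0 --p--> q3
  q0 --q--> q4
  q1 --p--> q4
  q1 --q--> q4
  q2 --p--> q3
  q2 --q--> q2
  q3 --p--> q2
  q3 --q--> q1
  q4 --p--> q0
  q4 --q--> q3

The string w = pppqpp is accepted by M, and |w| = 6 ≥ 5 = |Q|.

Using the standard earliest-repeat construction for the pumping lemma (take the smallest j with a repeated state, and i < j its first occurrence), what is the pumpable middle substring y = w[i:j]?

Run of M on w = p p p q p p:
  step 0: q0  (start)
  step 1: q3  (read p: q0→q3)
  step 2: q2  (read p: q3→q2)
  step 3: q3  (read p: q2→q3)   ← first repeat (q3 seen earlier)
  step 4: q1  (read q: q3→q1)
  step 5: q4  (read p: q1→q4)
  step 6: q0  (read p: q4→q0)

So i = 1, j = 3, giving x = w[0:1] = p, y = w[1:3] = pp, z = w[3:6] = qpp.
Check: |xy| = 3 ≤ 5 and |y| = 2 ≥ 1. Reading y takes M from q3 back to q3, so every xyⁱz is accepted.

pp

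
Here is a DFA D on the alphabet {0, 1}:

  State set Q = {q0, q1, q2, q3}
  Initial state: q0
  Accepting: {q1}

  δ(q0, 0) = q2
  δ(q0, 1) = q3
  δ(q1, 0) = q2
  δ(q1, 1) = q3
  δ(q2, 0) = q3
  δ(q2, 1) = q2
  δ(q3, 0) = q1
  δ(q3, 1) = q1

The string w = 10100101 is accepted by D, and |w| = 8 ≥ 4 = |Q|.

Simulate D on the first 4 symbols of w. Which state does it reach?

Run of D on the first 4 characters of w = 1 0 1 0:
  step 0: q0  (start)
  step 1: q3  (read 1: q0→q3)
  step 2: q1  (read 0: q3→q1)
  step 3: q3  (read 1: q1→q3)
  step 4: q1  (read 0: q3→q1)

After reading 4 characters, D is in state q1.

q1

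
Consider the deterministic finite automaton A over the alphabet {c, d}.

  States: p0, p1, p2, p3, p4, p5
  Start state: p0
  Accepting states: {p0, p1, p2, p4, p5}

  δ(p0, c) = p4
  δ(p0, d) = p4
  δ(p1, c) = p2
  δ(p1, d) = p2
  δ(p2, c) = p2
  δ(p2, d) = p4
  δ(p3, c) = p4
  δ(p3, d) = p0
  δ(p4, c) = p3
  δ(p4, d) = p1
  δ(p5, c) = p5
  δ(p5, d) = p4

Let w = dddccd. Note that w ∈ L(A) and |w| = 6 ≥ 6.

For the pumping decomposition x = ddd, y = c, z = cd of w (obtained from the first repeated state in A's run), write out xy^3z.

dddccccd

xy^3z = ddd·c·c·c·cd = dddccccd.
Reading y = c takes A from p2 back to p2, so after x·y·y·y the machine is still in p2, and z then leads to the accepting state p4. Hence dddccccd ∈ L(A).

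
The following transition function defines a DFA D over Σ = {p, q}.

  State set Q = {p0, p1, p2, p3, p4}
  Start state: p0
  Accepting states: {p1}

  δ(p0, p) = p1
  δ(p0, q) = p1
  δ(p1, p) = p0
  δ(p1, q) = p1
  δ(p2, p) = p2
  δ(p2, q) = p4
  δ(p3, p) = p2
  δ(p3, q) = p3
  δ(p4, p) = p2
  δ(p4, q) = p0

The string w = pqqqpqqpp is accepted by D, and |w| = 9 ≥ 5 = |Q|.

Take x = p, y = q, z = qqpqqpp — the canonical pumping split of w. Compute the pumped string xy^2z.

xy^2z = p·q·q·qqpqqpp = pqqqqpqqpp.
Reading y = q takes D from p1 back to p1, so after x·y·y the machine is still in p1, and z then leads to the accepting state p1. Hence pqqqqpqqpp ∈ L(D).

pqqqqpqqpp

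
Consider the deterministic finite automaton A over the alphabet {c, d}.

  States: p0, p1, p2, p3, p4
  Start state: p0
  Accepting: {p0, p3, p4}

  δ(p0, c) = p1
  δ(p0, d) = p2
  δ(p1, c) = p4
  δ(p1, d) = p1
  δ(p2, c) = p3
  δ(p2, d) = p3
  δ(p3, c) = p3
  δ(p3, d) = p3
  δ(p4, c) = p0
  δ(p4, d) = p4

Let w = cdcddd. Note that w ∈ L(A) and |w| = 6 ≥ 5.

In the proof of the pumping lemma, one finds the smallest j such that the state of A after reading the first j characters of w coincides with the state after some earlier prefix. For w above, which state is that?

p1

State sequence: p0 -c-> p1 -d-> p1 -c-> p4 -d-> p4 -d-> p4 -d-> p4
First repeat at step 2: p1 was already visited.

The earliest repeat is at step j = 2: A is in p1, which it already visited at step i = 1.
Since A has 5 states, any run of length ≥ 5 visits 5+1 states, so by pigeonhole some state repeats within the first 5 steps — that repeat gives the pumpable loop.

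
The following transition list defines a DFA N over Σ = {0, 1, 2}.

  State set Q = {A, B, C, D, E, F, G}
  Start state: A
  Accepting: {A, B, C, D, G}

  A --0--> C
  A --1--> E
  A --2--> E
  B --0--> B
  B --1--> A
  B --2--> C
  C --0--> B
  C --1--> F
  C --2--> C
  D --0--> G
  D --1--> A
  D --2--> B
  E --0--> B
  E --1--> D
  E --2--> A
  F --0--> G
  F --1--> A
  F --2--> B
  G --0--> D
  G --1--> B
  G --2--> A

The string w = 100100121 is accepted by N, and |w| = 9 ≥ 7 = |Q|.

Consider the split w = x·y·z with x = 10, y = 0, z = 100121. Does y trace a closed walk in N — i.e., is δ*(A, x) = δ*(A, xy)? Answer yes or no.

Run of N on the first 3 characters of w = 1 0 0:
  step 0: A  (start)
  step 1: E  (read 1: A→E)
  step 2: B  (read 0: E→B)
  step 3: B  (read 0: B→B)

After x (step 2): B. After xy (step 3): B.
They match, so y = 0 drives N around a cycle from B back to itself; pumping y any number of times keeps N in B before reading z, and xyⁱz ∈ L(N) for every i ≥ 0.

yes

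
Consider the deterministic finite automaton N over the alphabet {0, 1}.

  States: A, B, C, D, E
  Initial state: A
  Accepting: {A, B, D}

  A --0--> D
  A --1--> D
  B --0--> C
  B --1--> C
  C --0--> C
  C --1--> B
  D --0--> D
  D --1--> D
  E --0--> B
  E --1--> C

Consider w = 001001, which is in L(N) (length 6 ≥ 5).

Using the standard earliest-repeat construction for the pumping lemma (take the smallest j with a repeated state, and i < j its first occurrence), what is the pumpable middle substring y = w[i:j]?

0

State sequence: A -0-> D -0-> D -1-> D -0-> D -0-> D -1-> D
First repeat at step 2: D was already visited.

So i = 1, j = 2, giving x = w[0:1] = 0, y = w[1:2] = 0, z = w[2:6] = 1001.
Check: |xy| = 2 ≤ 5 and |y| = 1 ≥ 1. Reading y takes N from D back to D, so every xyⁱz is accepted.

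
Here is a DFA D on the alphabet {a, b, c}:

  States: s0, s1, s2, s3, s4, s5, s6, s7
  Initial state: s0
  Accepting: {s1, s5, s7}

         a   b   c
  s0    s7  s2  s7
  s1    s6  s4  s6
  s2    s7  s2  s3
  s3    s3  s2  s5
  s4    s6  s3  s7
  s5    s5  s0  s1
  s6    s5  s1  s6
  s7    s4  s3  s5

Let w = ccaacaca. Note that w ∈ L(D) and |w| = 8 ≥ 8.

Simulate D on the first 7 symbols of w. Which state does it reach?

s6

Run of D on the first 7 characters of w = c c a a c a c:
  step 0: s0  (start)
  step 1: s7  (read c: s0→s7)
  step 2: s5  (read c: s7→s5)
  step 3: s5  (read a: s5→s5)
  step 4: s5  (read a: s5→s5)
  step 5: s1  (read c: s5→s1)
  step 6: s6  (read a: s1→s6)
  step 7: s6  (read c: s6→s6)

After reading 7 characters, D is in state s6.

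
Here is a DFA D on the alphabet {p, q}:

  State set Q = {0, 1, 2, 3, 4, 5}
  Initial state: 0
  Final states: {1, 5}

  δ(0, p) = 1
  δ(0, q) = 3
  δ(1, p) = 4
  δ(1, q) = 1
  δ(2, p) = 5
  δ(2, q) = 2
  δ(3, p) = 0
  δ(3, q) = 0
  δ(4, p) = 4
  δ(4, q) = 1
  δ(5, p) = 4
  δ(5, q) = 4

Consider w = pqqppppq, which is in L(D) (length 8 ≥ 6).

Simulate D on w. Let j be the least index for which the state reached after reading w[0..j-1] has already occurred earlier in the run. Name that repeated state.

1

Run of D on w = p q q p p p p q:
  step 0: 0  (start)
  step 1: 1  (read p: 0→1)
  step 2: 1  (read q: 1→1)   ← first repeat (1 seen earlier)
  step 3: 1  (read q: 1→1)
  step 4: 4  (read p: 1→4)
  step 5: 4  (read p: 4→4)
  step 6: 4  (read p: 4→4)
  step 7: 4  (read p: 4→4)
  step 8: 1  (read q: 4→1)

The earliest repeat is at step j = 2: D is in 1, which it already visited at step i = 1.
Since D has 6 states, any run of length ≥ 6 visits 6+1 states, so by pigeonhole some state repeats within the first 6 steps — that repeat gives the pumpable loop.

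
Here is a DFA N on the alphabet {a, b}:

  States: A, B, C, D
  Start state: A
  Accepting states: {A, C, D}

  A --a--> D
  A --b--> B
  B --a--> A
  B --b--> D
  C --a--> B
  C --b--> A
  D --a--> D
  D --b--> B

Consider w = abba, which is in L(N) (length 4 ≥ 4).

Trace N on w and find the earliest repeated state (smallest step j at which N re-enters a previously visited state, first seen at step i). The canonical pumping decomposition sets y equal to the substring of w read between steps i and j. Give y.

Run of N on w = a b b a:
  step 0: A  (start)
  step 1: D  (read a: A→D)
  step 2: B  (read b: D→B)
  step 3: D  (read b: B→D)   ← first repeat (D seen earlier)
  step 4: D  (read a: D→D)

So i = 1, j = 3, giving x = w[0:1] = a, y = w[1:3] = bb, z = w[3:4] = a.
Check: |xy| = 3 ≤ 4 and |y| = 2 ≥ 1. Reading y takes N from D back to D, so every xyⁱz is accepted.
With |Q| = 4, pigeonhole forces a state repeat no later than step 4; the substring read between the first and second visits to that state can be pumped.

bb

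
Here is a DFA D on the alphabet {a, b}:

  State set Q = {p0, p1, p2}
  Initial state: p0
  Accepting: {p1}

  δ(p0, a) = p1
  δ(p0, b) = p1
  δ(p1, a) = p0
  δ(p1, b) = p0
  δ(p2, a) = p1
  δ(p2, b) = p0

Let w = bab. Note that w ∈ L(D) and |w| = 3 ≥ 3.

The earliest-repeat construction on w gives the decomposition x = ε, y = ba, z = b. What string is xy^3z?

xy^3z = ε·ba·ba·ba·b = bababab.
Reading y = ba takes D from p0 back to p0, so after x·y·y·y the machine is still in p0, and z then leads to the accepting state p1. Hence bababab ∈ L(D).

bababab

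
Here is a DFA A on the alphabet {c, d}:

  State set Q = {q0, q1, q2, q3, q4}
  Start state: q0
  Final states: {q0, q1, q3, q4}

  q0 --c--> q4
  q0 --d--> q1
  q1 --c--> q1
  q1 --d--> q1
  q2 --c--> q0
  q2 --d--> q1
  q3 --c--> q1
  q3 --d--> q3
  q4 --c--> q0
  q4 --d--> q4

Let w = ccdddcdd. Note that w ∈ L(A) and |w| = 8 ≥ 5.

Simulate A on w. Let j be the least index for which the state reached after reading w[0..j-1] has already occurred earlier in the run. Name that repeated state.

Run of A on w = c c d d d c d d:
  step 0: q0  (start)
  step 1: q4  (read c: q0→q4)
  step 2: q0  (read c: q4→q0)   ← first repeat (q0 seen earlier)
  step 3: q1  (read d: q0→q1)
  step 4: q1  (read d: q1→q1)
  step 5: q1  (read d: q1→q1)
  step 6: q1  (read c: q1→q1)
  step 7: q1  (read d: q1→q1)
  step 8: q1  (read d: q1→q1)

The earliest repeat is at step j = 2: A is in q0, which it already visited at step i = 0.
The DFA has 5 states, so the proof of the pumping lemma guarantees a repeated state among the first 5+1 visited; the segment between the two visits is the pumpable y.

q0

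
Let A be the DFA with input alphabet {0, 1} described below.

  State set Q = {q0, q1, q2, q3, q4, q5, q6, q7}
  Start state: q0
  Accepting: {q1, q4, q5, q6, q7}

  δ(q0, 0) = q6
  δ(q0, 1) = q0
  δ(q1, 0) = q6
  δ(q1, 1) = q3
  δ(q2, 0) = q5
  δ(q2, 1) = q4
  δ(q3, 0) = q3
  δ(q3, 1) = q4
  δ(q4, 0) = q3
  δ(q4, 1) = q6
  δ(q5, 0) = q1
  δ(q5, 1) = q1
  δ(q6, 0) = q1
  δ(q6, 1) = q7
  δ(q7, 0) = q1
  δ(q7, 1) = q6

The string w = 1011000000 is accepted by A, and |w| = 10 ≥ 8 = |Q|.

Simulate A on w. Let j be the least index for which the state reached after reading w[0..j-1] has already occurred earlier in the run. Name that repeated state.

State sequence: q0 -1-> q0 -0-> q6 -1-> q7 -1-> q6 -0-> q1 -0-> q6 -0-> q1 -0-> q6 -0-> q1 -0-> q6
First repeat at step 1: q0 was already visited.

The earliest repeat is at step j = 1: A is in q0, which it already visited at step i = 0.
With |Q| = 8, pigeonhole forces a state repeat no later than step 8; the substring read between the first and second visits to that state can be pumped.

q0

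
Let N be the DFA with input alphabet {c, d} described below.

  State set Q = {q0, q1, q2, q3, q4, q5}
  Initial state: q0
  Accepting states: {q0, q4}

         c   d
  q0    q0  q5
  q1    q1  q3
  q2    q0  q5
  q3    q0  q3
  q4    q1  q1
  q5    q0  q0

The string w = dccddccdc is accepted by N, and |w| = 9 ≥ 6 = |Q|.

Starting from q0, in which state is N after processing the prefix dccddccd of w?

State sequence: q0 -d-> q5 -c-> q0 -c-> q0 -d-> q5 -d-> q0 -c-> q0 -c-> q0 -d-> q5

After reading 8 characters, N is in state q5.

q5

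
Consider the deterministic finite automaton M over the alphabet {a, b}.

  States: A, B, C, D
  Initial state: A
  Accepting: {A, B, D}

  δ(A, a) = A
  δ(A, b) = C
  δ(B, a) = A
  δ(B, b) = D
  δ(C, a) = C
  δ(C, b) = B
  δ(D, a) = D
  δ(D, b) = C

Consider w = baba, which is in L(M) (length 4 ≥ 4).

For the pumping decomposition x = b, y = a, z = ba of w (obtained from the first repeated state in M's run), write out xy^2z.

baaba

xy^2z = b·a·a·ba = baaba.
Reading y = a takes M from C back to C, so after x·y·y the machine is still in C, and z then leads to the accepting state A. Hence baaba ∈ L(M).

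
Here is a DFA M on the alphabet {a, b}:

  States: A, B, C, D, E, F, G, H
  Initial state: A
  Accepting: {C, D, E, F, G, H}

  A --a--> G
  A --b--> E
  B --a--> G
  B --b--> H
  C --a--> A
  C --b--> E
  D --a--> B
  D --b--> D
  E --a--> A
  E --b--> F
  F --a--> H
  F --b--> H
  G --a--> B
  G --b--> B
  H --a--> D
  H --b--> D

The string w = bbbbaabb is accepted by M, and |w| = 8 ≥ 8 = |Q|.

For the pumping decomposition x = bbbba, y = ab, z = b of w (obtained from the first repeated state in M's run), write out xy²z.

bbbbaababb

xy^2z = bbbba·ab·ab·b = bbbbaababb.
Reading y = ab takes M from B back to B, so after x·y·y the machine is still in B, and z then leads to the accepting state H. Hence bbbbaababb ∈ L(M).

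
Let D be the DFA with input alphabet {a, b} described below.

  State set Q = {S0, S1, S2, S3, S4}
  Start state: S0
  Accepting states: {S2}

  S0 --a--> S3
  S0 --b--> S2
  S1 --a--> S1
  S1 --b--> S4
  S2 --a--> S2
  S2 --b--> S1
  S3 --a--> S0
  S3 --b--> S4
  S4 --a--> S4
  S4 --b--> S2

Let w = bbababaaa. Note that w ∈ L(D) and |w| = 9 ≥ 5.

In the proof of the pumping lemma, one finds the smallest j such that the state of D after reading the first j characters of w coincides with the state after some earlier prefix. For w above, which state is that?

S1

State sequence: S0 -b-> S2 -b-> S1 -a-> S1 -b-> S4 -a-> S4 -b-> S2 -a-> S2 -a-> S2 -a-> S2
First repeat at step 3: S1 was already visited.

The earliest repeat is at step j = 3: D is in S1, which it already visited at step i = 2.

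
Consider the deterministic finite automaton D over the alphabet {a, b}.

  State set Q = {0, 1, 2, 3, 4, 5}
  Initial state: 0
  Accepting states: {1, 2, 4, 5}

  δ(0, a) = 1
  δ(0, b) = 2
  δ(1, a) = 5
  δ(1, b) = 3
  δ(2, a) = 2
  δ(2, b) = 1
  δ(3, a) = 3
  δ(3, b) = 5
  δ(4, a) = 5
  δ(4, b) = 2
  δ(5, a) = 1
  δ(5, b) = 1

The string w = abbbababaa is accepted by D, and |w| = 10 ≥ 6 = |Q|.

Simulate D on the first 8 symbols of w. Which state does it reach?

Run of D on the first 8 characters of w = a b b b a b a b:
  step 0: 0  (start)
  step 1: 1  (read a: 0→1)
  step 2: 3  (read b: 1→3)
  step 3: 5  (read b: 3→5)
  step 4: 1  (read b: 5→1)
  step 5: 5  (read a: 1→5)
  step 6: 1  (read b: 5→1)
  step 7: 5  (read a: 1→5)
  step 8: 1  (read b: 5→1)

After reading 8 characters, D is in state 1.

1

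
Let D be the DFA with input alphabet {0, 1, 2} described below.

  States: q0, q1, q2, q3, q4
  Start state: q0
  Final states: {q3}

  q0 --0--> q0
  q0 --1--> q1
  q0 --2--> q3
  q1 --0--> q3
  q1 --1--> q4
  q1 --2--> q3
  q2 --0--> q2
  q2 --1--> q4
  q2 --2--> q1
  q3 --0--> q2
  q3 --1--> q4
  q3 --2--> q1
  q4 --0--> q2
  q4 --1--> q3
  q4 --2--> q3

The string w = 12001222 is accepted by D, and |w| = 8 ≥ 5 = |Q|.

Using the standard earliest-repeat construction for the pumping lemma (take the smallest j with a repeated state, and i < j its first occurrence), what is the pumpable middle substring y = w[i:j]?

0

Run of D on w = 1 2 0 0 1 2 2 2:
  step 0: q0  (start)
  step 1: q1  (read 1: q0→q1)
  step 2: q3  (read 2: q1→q3)
  step 3: q2  (read 0: q3→q2)
  step 4: q2  (read 0: q2→q2)   ← first repeat (q2 seen earlier)
  step 5: q4  (read 1: q2→q4)
  step 6: q3  (read 2: q4→q3)
  step 7: q1  (read 2: q3→q1)
  step 8: q3  (read 2: q1→q3)

So i = 3, j = 4, giving x = w[0:3] = 120, y = w[3:4] = 0, z = w[4:8] = 1222.
Check: |xy| = 4 ≤ 5 and |y| = 1 ≥ 1. Reading y takes D from q2 back to q2, so every xyⁱz is accepted.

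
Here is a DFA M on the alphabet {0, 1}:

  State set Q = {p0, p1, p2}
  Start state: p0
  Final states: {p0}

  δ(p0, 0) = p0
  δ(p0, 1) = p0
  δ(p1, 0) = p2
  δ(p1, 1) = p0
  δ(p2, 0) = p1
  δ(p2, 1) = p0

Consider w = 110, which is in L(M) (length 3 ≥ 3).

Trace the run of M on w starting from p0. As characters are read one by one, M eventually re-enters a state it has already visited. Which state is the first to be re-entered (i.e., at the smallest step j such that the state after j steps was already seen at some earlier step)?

p0

Run of M on w = 1 1 0:
  step 0: p0  (start)
  step 1: p0  (read 1: p0→p0)   ← first repeat (p0 seen earlier)
  step 2: p0  (read 1: p0→p0)
  step 3: p0  (read 0: p0→p0)

The earliest repeat is at step j = 1: M is in p0, which it already visited at step i = 0.
Pumping length from the standard proof: p = 3 (the number of states). The repeated state found above gives |xy| = j ≤ 3 and |y| = j − i ≥ 1.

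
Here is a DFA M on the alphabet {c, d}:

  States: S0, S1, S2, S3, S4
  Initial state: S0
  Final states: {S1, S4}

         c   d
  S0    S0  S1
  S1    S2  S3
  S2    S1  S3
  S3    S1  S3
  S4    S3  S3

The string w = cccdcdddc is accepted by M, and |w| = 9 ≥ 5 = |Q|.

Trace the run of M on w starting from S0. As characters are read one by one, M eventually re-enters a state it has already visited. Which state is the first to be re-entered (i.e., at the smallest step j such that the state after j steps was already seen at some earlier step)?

State sequence: S0 -c-> S0 -c-> S0 -c-> S0 -d-> S1 -c-> S2 -d-> S3 -d-> S3 -d-> S3 -c-> S1
First repeat at step 1: S0 was already visited.

The earliest repeat is at step j = 1: M is in S0, which it already visited at step i = 0.
With |Q| = 5, pigeonhole forces a state repeat no later than step 5; the substring read between the first and second visits to that state can be pumped.

S0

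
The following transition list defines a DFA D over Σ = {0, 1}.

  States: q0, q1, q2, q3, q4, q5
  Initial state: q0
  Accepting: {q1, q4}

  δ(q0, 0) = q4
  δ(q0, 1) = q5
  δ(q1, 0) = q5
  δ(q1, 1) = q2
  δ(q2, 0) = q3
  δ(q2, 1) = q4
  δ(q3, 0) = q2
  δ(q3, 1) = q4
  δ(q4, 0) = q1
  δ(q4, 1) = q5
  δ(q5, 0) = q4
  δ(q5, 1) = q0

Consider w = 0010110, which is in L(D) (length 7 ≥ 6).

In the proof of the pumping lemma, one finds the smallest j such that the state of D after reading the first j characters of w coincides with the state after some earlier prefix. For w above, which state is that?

State sequence: q0 -0-> q4 -0-> q1 -1-> q2 -0-> q3 -1-> q4 -1-> q5 -0-> q4
First repeat at step 5: q4 was already visited.

The earliest repeat is at step j = 5: D is in q4, which it already visited at step i = 1.
With |Q| = 6, pigeonhole forces a state repeat no later than step 6; the substring read between the first and second visits to that state can be pumped.

q4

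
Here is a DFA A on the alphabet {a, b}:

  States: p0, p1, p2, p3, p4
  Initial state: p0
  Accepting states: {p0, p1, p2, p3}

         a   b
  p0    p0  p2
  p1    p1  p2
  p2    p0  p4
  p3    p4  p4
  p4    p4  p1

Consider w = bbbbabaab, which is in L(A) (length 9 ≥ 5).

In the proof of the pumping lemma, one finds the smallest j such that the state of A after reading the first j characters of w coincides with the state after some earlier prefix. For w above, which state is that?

p2

State sequence: p0 -b-> p2 -b-> p4 -b-> p1 -b-> p2 -a-> p0 -b-> p2 -a-> p0 -a-> p0 -b-> p2
First repeat at step 4: p2 was already visited.

The earliest repeat is at step j = 4: A is in p2, which it already visited at step i = 1.
The DFA has 5 states, so the proof of the pumping lemma guarantees a repeated state among the first 5+1 visited; the segment between the two visits is the pumpable y.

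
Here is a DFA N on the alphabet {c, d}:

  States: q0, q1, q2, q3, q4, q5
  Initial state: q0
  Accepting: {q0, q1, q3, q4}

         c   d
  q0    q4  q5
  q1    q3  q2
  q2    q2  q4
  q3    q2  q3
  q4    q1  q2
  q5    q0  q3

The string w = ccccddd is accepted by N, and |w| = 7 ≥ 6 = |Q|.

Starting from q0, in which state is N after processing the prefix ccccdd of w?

State sequence: q0 -c-> q4 -c-> q1 -c-> q3 -c-> q2 -d-> q4 -d-> q2

After reading 6 characters, N is in state q2.

q2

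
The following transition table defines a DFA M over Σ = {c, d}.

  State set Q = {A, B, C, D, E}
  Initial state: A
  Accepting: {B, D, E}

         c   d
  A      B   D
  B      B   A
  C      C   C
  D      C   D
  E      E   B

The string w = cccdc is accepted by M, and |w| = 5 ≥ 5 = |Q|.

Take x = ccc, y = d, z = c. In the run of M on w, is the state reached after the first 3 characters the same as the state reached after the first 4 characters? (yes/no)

State sequence: A -c-> B -c-> B -c-> B -d-> A

After x (step 3): B. After xy (step 4): A.
They differ (B ≠ A), so y is not a cycle from the state after x; this split is not the one the pumping-lemma construction produces, and pumping y need not keep the string in L(M).

no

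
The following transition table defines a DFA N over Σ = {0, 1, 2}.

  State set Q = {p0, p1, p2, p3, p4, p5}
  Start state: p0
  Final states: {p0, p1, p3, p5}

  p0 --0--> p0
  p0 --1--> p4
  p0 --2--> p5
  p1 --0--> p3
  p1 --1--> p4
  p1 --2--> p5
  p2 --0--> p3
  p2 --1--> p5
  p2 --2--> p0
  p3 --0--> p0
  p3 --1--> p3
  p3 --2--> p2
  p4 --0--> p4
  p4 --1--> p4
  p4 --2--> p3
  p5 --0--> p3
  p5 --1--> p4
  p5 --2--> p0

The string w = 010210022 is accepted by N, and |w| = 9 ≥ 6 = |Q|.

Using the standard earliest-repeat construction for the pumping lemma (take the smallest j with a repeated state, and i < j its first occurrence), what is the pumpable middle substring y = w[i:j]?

0

State sequence: p0 -0-> p0 -1-> p4 -0-> p4 -2-> p3 -1-> p3 -0-> p0 -0-> p0 -2-> p5 -2-> p0
First repeat at step 1: p0 was already visited.

So i = 0, j = 1, giving x = w[0:0] = ε, y = w[0:1] = 0, z = w[1:9] = 10210022.
Check: |xy| = 1 ≤ 6 and |y| = 1 ≥ 1. Reading y takes N from p0 back to p0, so every xyⁱz is accepted.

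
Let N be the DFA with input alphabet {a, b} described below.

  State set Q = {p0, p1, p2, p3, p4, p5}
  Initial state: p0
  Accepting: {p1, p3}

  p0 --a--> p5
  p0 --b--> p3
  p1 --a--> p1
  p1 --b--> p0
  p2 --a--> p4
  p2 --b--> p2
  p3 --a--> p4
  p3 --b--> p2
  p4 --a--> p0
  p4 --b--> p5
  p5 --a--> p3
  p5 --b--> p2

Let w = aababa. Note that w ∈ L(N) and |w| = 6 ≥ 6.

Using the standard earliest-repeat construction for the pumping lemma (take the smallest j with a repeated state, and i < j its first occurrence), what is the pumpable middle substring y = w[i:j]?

abab

Run of N on w = a a b a b a:
  step 0: p0  (start)
  step 1: p5  (read a: p0→p5)
  step 2: p3  (read a: p5→p3)
  step 3: p2  (read b: p3→p2)
  step 4: p4  (read a: p2→p4)
  step 5: p5  (read b: p4→p5)   ← first repeat (p5 seen earlier)
  step 6: p3  (read a: p5→p3)

So i = 1, j = 5, giving x = w[0:1] = a, y = w[1:5] = abab, z = w[5:6] = a.
Check: |xy| = 5 ≤ 6 and |y| = 4 ≥ 1. Reading y takes N from p5 back to p5, so every xyⁱz is accepted.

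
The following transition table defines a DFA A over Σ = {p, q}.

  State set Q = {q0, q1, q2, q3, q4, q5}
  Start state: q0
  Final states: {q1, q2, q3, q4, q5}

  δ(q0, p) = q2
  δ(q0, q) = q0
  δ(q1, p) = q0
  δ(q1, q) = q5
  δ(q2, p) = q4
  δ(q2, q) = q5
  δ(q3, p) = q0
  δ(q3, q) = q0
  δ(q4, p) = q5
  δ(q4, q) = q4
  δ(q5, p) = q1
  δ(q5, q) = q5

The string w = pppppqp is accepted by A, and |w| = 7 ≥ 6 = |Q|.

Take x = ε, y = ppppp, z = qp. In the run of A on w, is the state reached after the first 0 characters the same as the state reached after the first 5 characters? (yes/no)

yes

Run of A on the first 5 characters of w = p p p p p:
  step 0: q0  (start)
  step 1: q2  (read p: q0→q2)
  step 2: q4  (read p: q2→q4)
  step 3: q5  (read p: q4→q5)
  step 4: q1  (read p: q5→q1)
  step 5: q0  (read p: q1→q0)

After x (step 0): q0. After xy (step 5): q0.
They match, so y = ppppp drives A around a cycle from q0 back to itself; pumping y any number of times keeps A in q0 before reading z, and xyⁱz ∈ L(A) for every i ≥ 0.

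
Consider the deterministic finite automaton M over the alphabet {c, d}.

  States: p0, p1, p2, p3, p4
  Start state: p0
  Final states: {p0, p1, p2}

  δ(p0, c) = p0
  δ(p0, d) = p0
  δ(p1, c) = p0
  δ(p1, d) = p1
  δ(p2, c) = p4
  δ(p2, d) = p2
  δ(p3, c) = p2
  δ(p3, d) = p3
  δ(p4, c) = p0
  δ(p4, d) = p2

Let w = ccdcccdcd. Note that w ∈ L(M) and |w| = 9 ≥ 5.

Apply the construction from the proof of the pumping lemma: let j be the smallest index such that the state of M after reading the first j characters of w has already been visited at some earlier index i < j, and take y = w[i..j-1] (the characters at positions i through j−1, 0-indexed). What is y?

Run of M on w = c c d c c c d c d:
  step 0: p0  (start)
  step 1: p0  (read c: p0→p0)   ← first repeat (p0 seen earlier)
  step 2: p0  (read c: p0→p0)
  step 3: p0  (read d: p0→p0)
  step 4: p0  (read c: p0→p0)
  step 5: p0  (read c: p0→p0)
  step 6: p0  (read c: p0→p0)
  step 7: p0  (read d: p0→p0)
  step 8: p0  (read c: p0→p0)
  step 9: p0  (read d: p0→p0)

So i = 0, j = 1, giving x = w[0:0] = ε, y = w[0:1] = c, z = w[1:9] = cdcccdcd.
Check: |xy| = 1 ≤ 5 and |y| = 1 ≥ 1. Reading y takes M from p0 back to p0, so every xyⁱz is accepted.
The DFA has 5 states, so the proof of the pumping lemma guarantees a repeated state among the first 5+1 visited; the segment between the two visits is the pumpable y.

c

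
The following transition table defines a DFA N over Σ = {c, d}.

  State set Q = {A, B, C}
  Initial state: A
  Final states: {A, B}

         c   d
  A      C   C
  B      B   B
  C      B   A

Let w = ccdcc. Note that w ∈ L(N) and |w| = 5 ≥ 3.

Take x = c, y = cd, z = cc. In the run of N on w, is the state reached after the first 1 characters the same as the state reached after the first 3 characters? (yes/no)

Run of N on the first 3 characters of w = c c d:
  step 0: A  (start)
  step 1: C  (read c: A→C)
  step 2: B  (read c: C→B)
  step 3: B  (read d: B→B)

After x (step 1): C. After xy (step 3): B.
They differ (C ≠ B), so y is not a cycle from the state after x; this split is not the one the pumping-lemma construction produces, and pumping y need not keep the string in L(N).

no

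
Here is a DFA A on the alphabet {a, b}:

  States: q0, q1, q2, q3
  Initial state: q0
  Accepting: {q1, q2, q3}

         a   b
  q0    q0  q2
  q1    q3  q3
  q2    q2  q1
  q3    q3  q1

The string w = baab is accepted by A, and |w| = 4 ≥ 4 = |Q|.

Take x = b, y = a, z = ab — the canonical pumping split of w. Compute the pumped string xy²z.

xy^2z = b·a·a·ab = baaab.
Reading y = a takes A from q2 back to q2, so after x·y·y the machine is still in q2, and z then leads to the accepting state q1. Hence baaab ∈ L(A).

baaab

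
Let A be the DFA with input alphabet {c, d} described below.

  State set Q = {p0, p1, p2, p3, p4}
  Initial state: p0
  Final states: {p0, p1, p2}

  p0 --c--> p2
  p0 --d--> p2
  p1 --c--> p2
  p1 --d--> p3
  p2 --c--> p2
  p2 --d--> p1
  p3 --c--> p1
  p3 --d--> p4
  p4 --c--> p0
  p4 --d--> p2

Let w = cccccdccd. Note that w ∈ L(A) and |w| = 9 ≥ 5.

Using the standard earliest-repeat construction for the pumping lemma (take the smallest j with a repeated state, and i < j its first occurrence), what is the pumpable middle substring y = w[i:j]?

c

Run of A on w = c c c c c d c c d:
  step 0: p0  (start)
  step 1: p2  (read c: p0→p2)
  step 2: p2  (read c: p2→p2)   ← first repeat (p2 seen earlier)
  step 3: p2  (read c: p2→p2)
  step 4: p2  (read c: p2→p2)
  step 5: p2  (read c: p2→p2)
  step 6: p1  (read d: p2→p1)
  step 7: p2  (read c: p1→p2)
  step 8: p2  (read c: p2→p2)
  step 9: p1  (read d: p2→p1)

So i = 1, j = 2, giving x = w[0:1] = c, y = w[1:2] = c, z = w[2:9] = cccdccd.
Check: |xy| = 2 ≤ 5 and |y| = 1 ≥ 1. Reading y takes A from p2 back to p2, so every xyⁱz is accepted.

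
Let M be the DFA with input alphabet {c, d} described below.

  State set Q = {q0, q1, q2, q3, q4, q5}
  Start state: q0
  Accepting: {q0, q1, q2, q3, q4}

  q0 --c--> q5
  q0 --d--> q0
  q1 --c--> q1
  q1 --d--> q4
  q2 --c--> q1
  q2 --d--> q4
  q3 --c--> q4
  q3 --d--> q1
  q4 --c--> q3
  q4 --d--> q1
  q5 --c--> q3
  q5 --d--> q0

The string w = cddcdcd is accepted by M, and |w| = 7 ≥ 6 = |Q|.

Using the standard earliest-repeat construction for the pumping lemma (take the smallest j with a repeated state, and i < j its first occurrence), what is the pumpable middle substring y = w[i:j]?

Run of M on w = c d d c d c d:
  step 0: q0  (start)
  step 1: q5  (read c: q0→q5)
  step 2: q0  (read d: q5→q0)   ← first repeat (q0 seen earlier)
  step 3: q0  (read d: q0→q0)
  step 4: q5  (read c: q0→q5)
  step 5: q0  (read d: q5→q0)
  step 6: q5  (read c: q0→q5)
  step 7: q0  (read d: q5→q0)

So i = 0, j = 2, giving x = w[0:0] = ε, y = w[0:2] = cd, z = w[2:7] = dcdcd.
Check: |xy| = 2 ≤ 6 and |y| = 2 ≥ 1. Reading y takes M from q0 back to q0, so every xyⁱz is accepted.
The DFA has 6 states, so the proof of the pumping lemma guarantees a repeated state among the first 6+1 visited; the segment between the two visits is the pumpable y.

cd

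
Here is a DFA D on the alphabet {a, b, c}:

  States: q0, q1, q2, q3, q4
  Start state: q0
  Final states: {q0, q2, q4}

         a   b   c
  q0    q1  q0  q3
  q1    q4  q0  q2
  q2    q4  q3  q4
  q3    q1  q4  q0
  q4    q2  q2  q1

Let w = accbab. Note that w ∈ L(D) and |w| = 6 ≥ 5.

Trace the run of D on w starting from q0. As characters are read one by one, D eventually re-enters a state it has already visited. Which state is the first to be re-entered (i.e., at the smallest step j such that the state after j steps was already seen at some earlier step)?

State sequence: q0 -a-> q1 -c-> q2 -c-> q4 -b-> q2 -a-> q4 -b-> q2
First repeat at step 4: q2 was already visited.

The earliest repeat is at step j = 4: D is in q2, which it already visited at step i = 2.

q2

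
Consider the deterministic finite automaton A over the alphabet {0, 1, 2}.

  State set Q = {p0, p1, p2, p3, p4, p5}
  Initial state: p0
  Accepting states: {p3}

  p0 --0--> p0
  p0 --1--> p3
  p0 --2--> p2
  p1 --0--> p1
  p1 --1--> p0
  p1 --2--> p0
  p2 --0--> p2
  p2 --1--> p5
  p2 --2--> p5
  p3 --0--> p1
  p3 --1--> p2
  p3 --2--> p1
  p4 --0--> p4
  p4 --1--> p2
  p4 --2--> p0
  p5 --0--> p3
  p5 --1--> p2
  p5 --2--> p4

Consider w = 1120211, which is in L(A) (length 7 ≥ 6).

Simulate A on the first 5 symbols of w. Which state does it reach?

p1

Run of A on the first 5 characters of w = 1 1 2 0 2:
  step 0: p0  (start)
  step 1: p3  (read 1: p0→p3)
  step 2: p2  (read 1: p3→p2)
  step 3: p5  (read 2: p2→p5)
  step 4: p3  (read 0: p5→p3)
  step 5: p1  (read 2: p3→p1)

After reading 5 characters, A is in state p1.
(This kind of state-tracing is the core of the pumping-lemma construction: with 6 states, pigeonhole forces a repeat within the first 6 steps.)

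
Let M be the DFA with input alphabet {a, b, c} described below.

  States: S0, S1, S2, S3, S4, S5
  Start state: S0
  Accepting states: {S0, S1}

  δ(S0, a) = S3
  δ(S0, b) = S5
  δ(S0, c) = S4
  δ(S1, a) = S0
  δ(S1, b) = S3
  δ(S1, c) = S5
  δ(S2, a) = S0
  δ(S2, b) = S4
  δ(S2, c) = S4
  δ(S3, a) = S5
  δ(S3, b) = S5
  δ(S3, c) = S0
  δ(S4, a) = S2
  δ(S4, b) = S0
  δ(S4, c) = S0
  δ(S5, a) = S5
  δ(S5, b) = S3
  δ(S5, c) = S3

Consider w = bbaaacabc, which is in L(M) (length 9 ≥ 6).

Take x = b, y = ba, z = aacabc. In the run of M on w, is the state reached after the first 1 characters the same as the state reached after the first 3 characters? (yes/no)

Run of M on the first 3 characters of w = b b a:
  step 0: S0  (start)
  step 1: S5  (read b: S0→S5)
  step 2: S3  (read b: S5→S3)
  step 3: S5  (read a: S3→S5)

After x (step 1): S5. After xy (step 3): S5.
They match, so y = ba drives M around a cycle from S5 back to itself; pumping y any number of times keeps M in S5 before reading z, and xyⁱz ∈ L(M) for every i ≥ 0.

yes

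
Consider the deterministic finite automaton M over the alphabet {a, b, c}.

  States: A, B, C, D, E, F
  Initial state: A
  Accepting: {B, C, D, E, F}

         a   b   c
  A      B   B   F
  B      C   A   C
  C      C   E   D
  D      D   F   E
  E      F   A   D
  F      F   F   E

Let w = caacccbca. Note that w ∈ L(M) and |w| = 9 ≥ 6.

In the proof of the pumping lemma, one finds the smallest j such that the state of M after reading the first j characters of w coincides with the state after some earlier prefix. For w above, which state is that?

State sequence: A -c-> F -a-> F -a-> F -c-> E -c-> D -c-> E -b-> A -c-> F -a-> F
First repeat at step 2: F was already visited.

The earliest repeat is at step j = 2: M is in F, which it already visited at step i = 1.
With |Q| = 6, pigeonhole forces a state repeat no later than step 6; the substring read between the first and second visits to that state can be pumped.

F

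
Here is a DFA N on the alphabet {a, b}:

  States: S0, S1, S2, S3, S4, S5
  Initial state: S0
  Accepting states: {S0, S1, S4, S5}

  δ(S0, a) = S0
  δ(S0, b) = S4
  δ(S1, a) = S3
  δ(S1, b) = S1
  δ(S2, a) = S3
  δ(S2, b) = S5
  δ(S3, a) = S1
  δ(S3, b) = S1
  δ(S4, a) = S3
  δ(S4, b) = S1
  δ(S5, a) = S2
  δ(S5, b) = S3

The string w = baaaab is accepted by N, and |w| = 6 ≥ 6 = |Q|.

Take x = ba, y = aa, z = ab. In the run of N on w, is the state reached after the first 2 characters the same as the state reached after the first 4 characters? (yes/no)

State sequence: S0 -b-> S4 -a-> S3 -a-> S1 -a-> S3

After x (step 2): S3. After xy (step 4): S3.
They match, so y = aa drives N around a cycle from S3 back to itself; pumping y any number of times keeps N in S3 before reading z, and xyⁱz ∈ L(N) for every i ≥ 0.

yes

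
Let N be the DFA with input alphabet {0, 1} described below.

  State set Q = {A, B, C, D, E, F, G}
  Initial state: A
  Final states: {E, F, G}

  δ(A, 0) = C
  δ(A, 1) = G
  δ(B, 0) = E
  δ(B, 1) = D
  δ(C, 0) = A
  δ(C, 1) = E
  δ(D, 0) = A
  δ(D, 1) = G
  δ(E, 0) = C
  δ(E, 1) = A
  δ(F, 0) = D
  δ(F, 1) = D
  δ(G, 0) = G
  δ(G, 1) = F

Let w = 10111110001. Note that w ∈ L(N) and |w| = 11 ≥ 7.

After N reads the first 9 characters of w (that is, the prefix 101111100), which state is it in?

State sequence: A -1-> G -0-> G -1-> F -1-> D -1-> G -1-> F -1-> D -0-> A -0-> C

After reading 9 characters, N is in state C.

C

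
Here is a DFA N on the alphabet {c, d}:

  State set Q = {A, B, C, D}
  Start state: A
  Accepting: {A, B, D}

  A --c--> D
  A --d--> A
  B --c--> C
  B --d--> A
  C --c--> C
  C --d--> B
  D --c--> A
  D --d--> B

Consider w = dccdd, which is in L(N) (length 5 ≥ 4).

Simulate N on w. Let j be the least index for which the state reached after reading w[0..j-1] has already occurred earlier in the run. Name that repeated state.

State sequence: A -d-> A -c-> D -c-> A -d-> A -d-> A
First repeat at step 1: A was already visited.

The earliest repeat is at step j = 1: N is in A, which it already visited at step i = 0.
Pumping length from the standard proof: p = 4 (the number of states). The repeated state found above gives |xy| = j ≤ 4 and |y| = j − i ≥ 1.

A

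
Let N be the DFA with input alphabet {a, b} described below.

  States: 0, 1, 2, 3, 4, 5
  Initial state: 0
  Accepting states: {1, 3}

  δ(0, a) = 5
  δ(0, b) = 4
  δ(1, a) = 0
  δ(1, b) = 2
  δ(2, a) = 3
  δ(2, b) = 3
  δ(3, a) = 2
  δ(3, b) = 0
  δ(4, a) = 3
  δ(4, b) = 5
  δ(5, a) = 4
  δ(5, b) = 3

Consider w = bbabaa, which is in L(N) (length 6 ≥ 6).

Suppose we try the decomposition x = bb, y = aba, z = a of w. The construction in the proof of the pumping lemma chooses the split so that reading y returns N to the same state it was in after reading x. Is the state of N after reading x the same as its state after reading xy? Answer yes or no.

no

Run of N on the first 5 characters of w = b b a b a:
  step 0: 0  (start)
  step 1: 4  (read b: 0→4)
  step 2: 5  (read b: 4→5)
  step 3: 4  (read a: 5→4)
  step 4: 5  (read b: 4→5)
  step 5: 4  (read a: 5→4)

After x (step 2): 5. After xy (step 5): 4.
They differ (5 ≠ 4), so y is not a cycle from the state after x; this split is not the one the pumping-lemma construction produces, and pumping y need not keep the string in L(N).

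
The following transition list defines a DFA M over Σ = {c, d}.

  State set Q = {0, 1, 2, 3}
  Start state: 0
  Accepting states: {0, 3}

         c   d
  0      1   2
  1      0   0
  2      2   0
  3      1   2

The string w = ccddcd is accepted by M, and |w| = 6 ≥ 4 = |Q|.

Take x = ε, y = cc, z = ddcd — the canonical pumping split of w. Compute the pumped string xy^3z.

ccccccddcd

xy^3z = ε·cc·cc·cc·ddcd = ccccccddcd.
Reading y = cc takes M from 0 back to 0, so after x·y·y·y the machine is still in 0, and z then leads to the accepting state 0. Hence ccccccddcd ∈ L(M).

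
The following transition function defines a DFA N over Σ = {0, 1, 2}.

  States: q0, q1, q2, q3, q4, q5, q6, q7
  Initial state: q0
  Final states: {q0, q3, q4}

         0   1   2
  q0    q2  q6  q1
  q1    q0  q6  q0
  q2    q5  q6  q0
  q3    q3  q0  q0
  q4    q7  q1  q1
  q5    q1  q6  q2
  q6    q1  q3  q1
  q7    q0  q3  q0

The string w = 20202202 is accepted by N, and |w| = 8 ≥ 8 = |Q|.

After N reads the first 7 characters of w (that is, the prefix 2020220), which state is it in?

State sequence: q0 -2-> q1 -0-> q0 -2-> q1 -0-> q0 -2-> q1 -2-> q0 -0-> q2

After reading 7 characters, N is in state q2.

q2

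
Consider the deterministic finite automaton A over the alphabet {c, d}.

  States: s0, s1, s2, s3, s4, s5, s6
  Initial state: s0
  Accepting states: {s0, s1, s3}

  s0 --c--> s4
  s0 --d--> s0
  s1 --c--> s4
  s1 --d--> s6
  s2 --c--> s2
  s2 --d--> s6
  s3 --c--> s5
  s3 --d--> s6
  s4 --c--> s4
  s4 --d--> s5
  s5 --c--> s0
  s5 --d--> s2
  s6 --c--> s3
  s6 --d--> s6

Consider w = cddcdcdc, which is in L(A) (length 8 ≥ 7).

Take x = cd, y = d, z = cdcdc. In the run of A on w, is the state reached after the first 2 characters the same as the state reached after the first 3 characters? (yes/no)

State sequence: s0 -c-> s4 -d-> s5 -d-> s2

After x (step 2): s5. After xy (step 3): s2.
They differ (s5 ≠ s2), so y is not a cycle from the state after x; this split is not the one the pumping-lemma construction produces, and pumping y need not keep the string in L(A).

no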